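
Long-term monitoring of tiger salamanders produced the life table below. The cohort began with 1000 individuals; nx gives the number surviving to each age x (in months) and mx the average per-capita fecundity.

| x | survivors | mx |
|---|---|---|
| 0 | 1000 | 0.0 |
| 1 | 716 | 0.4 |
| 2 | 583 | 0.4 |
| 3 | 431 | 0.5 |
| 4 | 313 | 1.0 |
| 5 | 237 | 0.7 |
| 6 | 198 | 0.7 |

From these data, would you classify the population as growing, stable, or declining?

lx = nx/n0 = nx/1000: 1, 0.716, 0.583, 0.431, 0.313, 0.237, 0.198
R0 = Σ lx·mx = 0 + 0.2864 + 0.2332 + 0.2155 + 0.313 + 0.1659 + 0.1386 = 1.3526
R0 > 1, so the population is growing.

growing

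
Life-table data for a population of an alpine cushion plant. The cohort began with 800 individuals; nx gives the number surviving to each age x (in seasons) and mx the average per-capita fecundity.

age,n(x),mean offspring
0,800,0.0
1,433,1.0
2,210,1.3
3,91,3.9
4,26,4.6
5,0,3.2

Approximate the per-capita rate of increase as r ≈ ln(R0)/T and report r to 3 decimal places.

lx = nx/n0 = nx/800: 1, 0.54125, 0.2625, 0.11375, 0.0325, 0
R0 = Σ lx·mx = 0 + 0.54125… + 0.34125 + 0.44363… + 0.1495 + 0 = 1.475625
Σ x·lx·mx = 3.152625; T = 3.152625/1.475625 = 2.13647…
r ≈ ln(R0)/T = ln(1.475625)/2.13647… = 0.18211… → 0.182

0.182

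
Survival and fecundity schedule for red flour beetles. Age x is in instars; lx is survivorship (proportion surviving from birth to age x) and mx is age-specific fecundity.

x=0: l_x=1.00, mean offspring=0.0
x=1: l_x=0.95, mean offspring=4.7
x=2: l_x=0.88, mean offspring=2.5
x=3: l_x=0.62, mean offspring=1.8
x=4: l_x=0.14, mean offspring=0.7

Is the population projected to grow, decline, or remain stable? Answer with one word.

growing

R0 = Σ lx·mx = 0 + 4.465 + 2.2 + 1.116 + 0.098 = 7.879
R0 > 1, so the population is growing.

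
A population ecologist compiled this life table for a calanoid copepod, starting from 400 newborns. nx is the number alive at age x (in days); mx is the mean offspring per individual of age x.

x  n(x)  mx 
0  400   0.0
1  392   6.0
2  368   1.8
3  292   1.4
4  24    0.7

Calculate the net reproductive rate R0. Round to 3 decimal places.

8.600

lx = nx/n0 = nx/400: 1, 0.98, 0.92, 0.73, 0.06
lx·mx by age: 0, 5.88, 1.656, 1.022, 0.042
R0 = Σ lx·mx = 8.6 → 8.600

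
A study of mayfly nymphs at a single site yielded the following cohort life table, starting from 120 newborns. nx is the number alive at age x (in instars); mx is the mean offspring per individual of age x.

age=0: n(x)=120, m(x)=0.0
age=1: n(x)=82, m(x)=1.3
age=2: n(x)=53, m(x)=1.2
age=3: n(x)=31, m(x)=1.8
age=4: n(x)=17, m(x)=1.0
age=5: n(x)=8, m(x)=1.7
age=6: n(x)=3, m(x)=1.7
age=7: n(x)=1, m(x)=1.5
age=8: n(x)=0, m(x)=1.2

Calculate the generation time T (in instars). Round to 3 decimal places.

2.197

lx = nx/n0 = nx/120: 1, 0.68333…, 0.44167…, 0.25833…, 0.14167…, 0.06667…, 0.025, 0.00833…, 0
lx·mx: 0, 0.888333…, 0.53…, 0.465…, 0.141667…, 0.113333…, 0.0425, 0.0125…, 0 → R0 = 2.193333…
x·lx·mx: 0, 0.888333…, 1.06…, 1.395…, 0.566667…, 0.566667…, 0.255, 0.0875…, 0 → Σ = 4.819167…
T = 4.819167… / 2.193333… = 2.197188… → 2.197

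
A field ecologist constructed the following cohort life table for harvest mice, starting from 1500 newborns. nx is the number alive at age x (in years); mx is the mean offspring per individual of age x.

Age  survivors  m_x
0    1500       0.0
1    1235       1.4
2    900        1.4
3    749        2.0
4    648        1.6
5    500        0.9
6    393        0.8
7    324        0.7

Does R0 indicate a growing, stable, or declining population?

growing

lx = nx/n0 = nx/1500: 1, 0.82333…, 0.6, 0.49933…, 0.432, 0.33333…, 0.262, 0.216
R0 = Σ lx·mx = 0 + 1.152667… + 0.84 + 0.998667… + 0.6912 + 0.3… + 0.2096 + 0.1512 = 4.343333…
R0 > 1, so the population is growing.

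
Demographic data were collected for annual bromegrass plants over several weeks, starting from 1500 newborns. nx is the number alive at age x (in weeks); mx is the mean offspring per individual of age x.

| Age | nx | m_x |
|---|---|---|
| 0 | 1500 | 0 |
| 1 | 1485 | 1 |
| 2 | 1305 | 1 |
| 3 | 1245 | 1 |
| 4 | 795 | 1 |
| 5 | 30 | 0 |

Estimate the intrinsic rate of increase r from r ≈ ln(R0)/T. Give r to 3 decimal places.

lx = nx/n0 = nx/1500: 1, 0.99, 0.87, 0.83, 0.53, 0.02
R0 = Σ lx·mx = 0 + 0.99 + 0.87 + 0.83 + 0.53 + 0 = 3.22
Σ x·lx·mx = 7.34; T = 7.34/3.22 = 2.2795…
r ≈ ln(R0)/T = ln(3.22)/2.2795… = 0.513… → 0.513

0.513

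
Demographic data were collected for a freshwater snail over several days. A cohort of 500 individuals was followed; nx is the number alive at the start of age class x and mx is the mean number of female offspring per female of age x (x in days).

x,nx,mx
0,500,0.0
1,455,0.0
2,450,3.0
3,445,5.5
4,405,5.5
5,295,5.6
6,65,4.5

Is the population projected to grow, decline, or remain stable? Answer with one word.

growing

lx = nx/n0 = nx/500: 1, 0.91, 0.9, 0.89, 0.81, 0.59, 0.13
R0 = Σ lx·mx = 0 + 0 + 2.7 + 4.895 + 4.455 + 3.304 + 0.585 = 15.939
R0 > 1, so the population is growing.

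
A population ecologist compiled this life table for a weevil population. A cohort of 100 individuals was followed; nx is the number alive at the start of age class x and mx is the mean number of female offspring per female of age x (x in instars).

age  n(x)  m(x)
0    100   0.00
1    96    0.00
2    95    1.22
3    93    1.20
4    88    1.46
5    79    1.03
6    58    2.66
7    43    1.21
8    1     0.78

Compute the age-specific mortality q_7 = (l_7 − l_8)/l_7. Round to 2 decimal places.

0.98

lx = nx/n0 = nx/100: 1, 0.96, 0.95, 0.93, 0.88, 0.79, 0.58, 0.43, 0.01
q_7 = (l_7 − l_8) / l_7 = (0.43 − 0.01) / 0.43
     = 0.42 / 0.43 = 0.976744… → 0.98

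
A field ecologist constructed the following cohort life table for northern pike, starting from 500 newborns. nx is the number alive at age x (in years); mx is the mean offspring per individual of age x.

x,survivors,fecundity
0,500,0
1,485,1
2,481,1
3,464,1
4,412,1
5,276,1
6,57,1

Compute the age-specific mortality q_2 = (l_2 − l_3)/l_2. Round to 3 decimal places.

0.035

lx = nx/n0 = nx/500: 1, 0.97, 0.962, 0.928, 0.824, 0.552, 0.114
q_2 = (l_2 − l_3) / l_2 = (0.962 − 0.928) / 0.962
     = 0.034 / 0.962 = 0.035343… → 0.035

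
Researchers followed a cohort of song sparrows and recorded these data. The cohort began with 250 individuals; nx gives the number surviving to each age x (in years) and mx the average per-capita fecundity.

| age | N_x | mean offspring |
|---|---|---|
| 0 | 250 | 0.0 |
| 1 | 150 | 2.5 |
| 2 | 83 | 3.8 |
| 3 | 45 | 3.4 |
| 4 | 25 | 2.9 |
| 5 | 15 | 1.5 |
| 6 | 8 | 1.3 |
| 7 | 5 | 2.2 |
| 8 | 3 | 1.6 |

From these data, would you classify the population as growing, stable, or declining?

growing

lx = nx/n0 = nx/250: 1, 0.6, 0.332, 0.18, 0.1, 0.06, 0.032, 0.02, 0.012
R0 = Σ lx·mx = 0 + 1.5 + 1.2616 + 0.612 + 0.29 + 0.09 + 0.0416 + 0.044 + 0.0192 = 3.8584
R0 > 1, so the population is growing.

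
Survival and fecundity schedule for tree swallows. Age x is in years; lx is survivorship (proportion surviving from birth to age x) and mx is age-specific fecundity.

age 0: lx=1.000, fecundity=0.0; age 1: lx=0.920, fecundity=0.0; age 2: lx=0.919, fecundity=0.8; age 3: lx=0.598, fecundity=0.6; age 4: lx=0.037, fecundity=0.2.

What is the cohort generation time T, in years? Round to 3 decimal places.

2.339

lx·mx: 0, 0, 0.7352, 0.3588, 0.0074 → R0 = 1.1014
x·lx·mx: 0, 0, 1.4704, 1.0764, 0.0296 → Σ = 2.5764
T = 2.5764 / 1.1014 = 2.339205… → 2.339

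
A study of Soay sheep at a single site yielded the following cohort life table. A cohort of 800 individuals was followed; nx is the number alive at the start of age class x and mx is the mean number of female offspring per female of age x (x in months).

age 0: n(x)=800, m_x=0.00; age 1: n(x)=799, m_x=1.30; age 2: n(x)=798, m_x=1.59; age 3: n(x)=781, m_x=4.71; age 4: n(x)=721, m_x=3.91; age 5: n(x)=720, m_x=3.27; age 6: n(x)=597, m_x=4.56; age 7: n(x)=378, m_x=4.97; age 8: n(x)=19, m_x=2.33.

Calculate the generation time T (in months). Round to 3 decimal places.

4.271

lx = nx/n0 = nx/800: 1, 0.99875, 0.9975, 0.97625, 0.90125, 0.9, 0.74625, 0.4725, 0.02375
lx·mx: 0, 1.298375…, 1.586025, 4.598138…, 3.523888…, 2.943, 3.4029…, 2.348325, 0.055338… → R0 = 19.755988…
x·lx·mx: 0, 1.298375…, 3.17205, 13.794413…, 14.09555…, 14.715, 20.4174…, 16.438275, 0.4427… → Σ = 84.373763…
T = 84.373763… / 19.755988… = 4.270794… → 4.271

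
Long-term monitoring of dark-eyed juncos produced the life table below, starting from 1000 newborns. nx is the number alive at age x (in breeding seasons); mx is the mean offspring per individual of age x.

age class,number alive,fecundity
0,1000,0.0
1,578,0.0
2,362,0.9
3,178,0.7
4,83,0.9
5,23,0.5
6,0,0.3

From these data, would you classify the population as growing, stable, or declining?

declining

lx = nx/n0 = nx/1000: 1, 0.578, 0.362, 0.178, 0.083, 0.023, 0
R0 = Σ lx·mx = 0 + 0 + 0.3258 + 0.1246 + 0.0747 + 0.0115 + 0 = 0.5366
R0 < 1, so the population is declining.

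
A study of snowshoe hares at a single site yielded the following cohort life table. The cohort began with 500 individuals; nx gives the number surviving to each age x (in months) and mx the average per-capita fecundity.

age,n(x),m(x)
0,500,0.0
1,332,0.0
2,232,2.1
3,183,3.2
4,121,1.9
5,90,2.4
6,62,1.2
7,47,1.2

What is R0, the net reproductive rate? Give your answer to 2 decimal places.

3.30

lx = nx/n0 = nx/500: 1, 0.664, 0.464, 0.366, 0.242, 0.18, 0.124, 0.094
lx·mx by age: 0, 0, 0.9744, 1.1712, 0.4598, 0.432, 0.1488, 0.1128
R0 = Σ lx·mx = 3.299 → 3.30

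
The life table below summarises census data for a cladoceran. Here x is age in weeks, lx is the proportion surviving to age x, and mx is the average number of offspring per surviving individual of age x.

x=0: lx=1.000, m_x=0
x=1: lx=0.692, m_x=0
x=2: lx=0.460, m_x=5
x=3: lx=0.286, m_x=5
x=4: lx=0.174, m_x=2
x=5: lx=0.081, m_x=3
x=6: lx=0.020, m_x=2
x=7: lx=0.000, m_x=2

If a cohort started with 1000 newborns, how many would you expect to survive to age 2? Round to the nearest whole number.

Expected survivors = N0 · l_2 = 1000 × 0.460 = 460 → 460

460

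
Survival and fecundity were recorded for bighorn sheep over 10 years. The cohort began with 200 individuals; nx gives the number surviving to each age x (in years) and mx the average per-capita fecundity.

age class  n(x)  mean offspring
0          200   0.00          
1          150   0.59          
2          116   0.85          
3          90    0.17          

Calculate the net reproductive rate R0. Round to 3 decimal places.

1.012

lx = nx/n0 = nx/200: 1, 0.75, 0.58, 0.45
lx·mx by age: 0, 0.4425, 0.493, 0.0765
R0 = Σ lx·mx = 1.012 → 1.012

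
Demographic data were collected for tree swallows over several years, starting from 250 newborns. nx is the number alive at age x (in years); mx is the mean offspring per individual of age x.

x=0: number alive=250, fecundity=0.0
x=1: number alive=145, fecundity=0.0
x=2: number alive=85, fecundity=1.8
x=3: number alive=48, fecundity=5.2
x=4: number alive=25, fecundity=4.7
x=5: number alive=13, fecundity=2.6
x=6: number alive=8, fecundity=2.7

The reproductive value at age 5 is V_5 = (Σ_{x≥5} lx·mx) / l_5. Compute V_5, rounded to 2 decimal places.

lx = nx/n0 = nx/250: 1, 0.58, 0.34, 0.192, 0.1, 0.052, 0.032
lx·mx for x ≥ 5: 0.1352, 0.0864 → sum = 0.2216
V_5 = 0.2216 / l_5 = 0.2216 / 0.052 = 4.261538… → 4.26

4.26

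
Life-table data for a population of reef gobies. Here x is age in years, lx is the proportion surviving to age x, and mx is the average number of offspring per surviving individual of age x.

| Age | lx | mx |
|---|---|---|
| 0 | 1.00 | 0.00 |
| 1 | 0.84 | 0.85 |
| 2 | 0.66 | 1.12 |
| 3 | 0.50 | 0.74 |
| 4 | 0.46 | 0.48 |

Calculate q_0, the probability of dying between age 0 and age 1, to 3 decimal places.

0.160

q_0 = (l_0 − l_1) / l_0 = (1 − 0.84) / 1
     = 0.16 / 1 = 0.16 → 0.160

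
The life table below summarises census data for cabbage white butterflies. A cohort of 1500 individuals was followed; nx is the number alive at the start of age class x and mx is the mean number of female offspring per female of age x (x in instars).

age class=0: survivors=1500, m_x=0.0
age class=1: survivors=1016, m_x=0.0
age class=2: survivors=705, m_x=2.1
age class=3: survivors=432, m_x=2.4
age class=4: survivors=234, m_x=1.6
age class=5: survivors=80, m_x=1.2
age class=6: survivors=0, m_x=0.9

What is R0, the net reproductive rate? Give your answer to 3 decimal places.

1.992

lx = nx/n0 = nx/1500: 1, 0.67733…, 0.47, 0.288, 0.156, 0.05333…, 0
lx·mx by age: 0, 0, 0.987, 0.6912, 0.2496, 0.064…, 0
R0 = Σ lx·mx = 1.9918… → 1.992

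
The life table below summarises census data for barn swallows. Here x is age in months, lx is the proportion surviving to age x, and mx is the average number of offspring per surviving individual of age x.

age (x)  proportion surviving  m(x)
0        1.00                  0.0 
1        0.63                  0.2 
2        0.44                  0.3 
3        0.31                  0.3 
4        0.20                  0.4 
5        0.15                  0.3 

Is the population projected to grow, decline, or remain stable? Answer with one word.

declining

R0 = Σ lx·mx = 0 + 0.126 + 0.132 + 0.093 + 0.08 + 0.045 = 0.476
R0 < 1, so the population is declining.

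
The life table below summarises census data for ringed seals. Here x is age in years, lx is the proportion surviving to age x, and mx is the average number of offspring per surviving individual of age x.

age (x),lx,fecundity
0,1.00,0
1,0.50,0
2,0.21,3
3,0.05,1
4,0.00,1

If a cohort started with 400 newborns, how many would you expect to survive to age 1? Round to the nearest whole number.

200

Expected survivors = N0 · l_1 = 400 × 0.50 = 200 → 200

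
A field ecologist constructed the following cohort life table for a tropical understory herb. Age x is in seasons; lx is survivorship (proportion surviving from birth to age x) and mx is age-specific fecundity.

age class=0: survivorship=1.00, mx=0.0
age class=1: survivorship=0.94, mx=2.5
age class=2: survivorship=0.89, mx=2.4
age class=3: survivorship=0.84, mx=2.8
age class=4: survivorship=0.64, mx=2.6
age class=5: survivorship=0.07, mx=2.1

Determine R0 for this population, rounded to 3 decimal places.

8.649

lx·mx by age: 0, 2.35, 2.136, 2.352, 1.664, 0.147
R0 = Σ lx·mx = 8.649 → 8.649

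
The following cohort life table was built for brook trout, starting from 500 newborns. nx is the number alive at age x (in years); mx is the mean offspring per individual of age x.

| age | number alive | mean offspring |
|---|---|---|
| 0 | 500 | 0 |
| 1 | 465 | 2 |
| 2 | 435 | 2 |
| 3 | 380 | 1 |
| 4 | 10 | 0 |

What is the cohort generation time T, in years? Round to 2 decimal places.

lx = nx/n0 = nx/500: 1, 0.93, 0.87, 0.76, 0.02
lx·mx: 0, 1.86, 1.74, 0.76, 0 → R0 = 4.36
x·lx·mx: 0, 1.86, 3.48, 2.28, 0 → Σ = 7.62
T = 7.62 / 4.36 = 1.747706… → 1.75

1.75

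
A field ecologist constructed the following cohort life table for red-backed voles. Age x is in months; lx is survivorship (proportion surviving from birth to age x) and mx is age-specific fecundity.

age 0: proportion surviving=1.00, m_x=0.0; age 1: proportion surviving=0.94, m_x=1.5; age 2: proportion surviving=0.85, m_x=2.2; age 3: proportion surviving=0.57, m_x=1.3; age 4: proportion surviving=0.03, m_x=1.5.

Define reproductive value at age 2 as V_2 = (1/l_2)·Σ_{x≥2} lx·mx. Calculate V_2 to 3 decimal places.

3.125

lx·mx for x ≥ 2: 1.87, 0.741, 0.045 → sum = 2.656
V_2 = 2.656 / l_2 = 2.656 / 0.85 = 3.124706… → 3.125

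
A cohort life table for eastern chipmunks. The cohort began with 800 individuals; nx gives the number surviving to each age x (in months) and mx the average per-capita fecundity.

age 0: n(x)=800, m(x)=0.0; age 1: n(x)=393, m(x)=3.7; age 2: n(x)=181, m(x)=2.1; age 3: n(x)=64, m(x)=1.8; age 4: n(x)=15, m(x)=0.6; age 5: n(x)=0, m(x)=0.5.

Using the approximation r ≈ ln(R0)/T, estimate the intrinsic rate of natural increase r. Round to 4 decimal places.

lx = nx/n0 = nx/800: 1, 0.49125, 0.22625, 0.08, 0.01875, 0
R0 = Σ lx·mx = 0 + 1.81763… + 0.47513… + 0.144 + 0.01125… + 0 = 2.448
Σ x·lx·mx = 3.244875; T = 3.244875/2.448 = 1.32552…
r ≈ ln(R0)/T = ln(2.448)/1.32552… = 0.675411… → 0.6754

0.6754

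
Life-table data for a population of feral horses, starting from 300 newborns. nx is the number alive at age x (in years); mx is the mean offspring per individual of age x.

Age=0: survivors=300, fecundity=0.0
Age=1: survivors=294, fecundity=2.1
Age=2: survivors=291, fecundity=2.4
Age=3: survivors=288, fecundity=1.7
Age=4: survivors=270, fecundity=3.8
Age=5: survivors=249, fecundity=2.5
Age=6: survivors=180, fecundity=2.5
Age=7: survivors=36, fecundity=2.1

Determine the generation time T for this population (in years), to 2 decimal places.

3.50

lx = nx/n0 = nx/300: 1, 0.98, 0.97, 0.96, 0.9, 0.83, 0.6, 0.12
lx·mx: 0, 2.058, 2.328, 1.632, 3.42, 2.075, 1.5, 0.252 → R0 = 13.265
x·lx·mx: 0, 2.058, 4.656, 4.896, 13.68, 10.375, 9, 1.764 → Σ = 46.429
T = 46.429 / 13.265 = 3.500113… → 3.50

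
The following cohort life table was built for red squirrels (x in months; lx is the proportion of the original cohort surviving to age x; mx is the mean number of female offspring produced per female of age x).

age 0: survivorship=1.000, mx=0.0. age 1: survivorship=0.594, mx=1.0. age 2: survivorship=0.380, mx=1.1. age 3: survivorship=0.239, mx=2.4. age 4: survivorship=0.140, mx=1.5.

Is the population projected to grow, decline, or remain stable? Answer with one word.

R0 = Σ lx·mx = 0 + 0.594 + 0.418 + 0.5736 + 0.21 = 1.7956
R0 > 1, so the population is growing.

growing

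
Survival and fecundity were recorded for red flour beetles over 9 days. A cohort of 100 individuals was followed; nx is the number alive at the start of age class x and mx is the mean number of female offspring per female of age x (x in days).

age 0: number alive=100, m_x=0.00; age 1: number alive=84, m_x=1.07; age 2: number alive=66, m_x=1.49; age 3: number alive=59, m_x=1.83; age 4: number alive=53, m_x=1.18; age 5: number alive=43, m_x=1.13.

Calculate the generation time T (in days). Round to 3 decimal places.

2.709

lx = nx/n0 = nx/100: 1, 0.84, 0.66, 0.59, 0.53, 0.43
lx·mx: 0, 0.8988, 0.9834, 1.0797, 0.6254, 0.4859 → R0 = 4.0732
x·lx·mx: 0, 0.8988, 1.9668, 3.2391, 2.5016, 2.4295 → Σ = 11.0358
T = 11.0358 / 4.0732 = 2.709369… → 2.709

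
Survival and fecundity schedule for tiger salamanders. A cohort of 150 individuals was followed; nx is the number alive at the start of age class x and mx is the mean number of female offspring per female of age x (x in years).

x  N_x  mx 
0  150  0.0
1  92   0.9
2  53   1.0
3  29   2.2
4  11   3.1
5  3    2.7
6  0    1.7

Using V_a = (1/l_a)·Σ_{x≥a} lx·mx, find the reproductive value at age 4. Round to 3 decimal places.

3.836

lx = nx/n0 = nx/150: 1, 0.61333…, 0.35333…, 0.19333…, 0.07333…, 0.02, 0
lx·mx for x ≥ 4: 0.227333…, 0.054, 0 → sum = 0.281333…
V_4 = 0.281333… / l_4 = 0.281333… / 0.073333… = 3.836364… → 3.836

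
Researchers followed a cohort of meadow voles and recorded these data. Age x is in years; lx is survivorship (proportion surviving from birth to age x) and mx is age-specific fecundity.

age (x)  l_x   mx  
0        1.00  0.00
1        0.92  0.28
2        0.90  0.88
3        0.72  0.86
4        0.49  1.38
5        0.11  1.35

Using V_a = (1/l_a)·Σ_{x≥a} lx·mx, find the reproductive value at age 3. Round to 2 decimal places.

2.01

lx·mx for x ≥ 3: 0.6192, 0.6762, 0.1485 → sum = 1.4439
V_3 = 1.4439 / l_3 = 1.4439 / 0.72 = 2.005417… → 2.01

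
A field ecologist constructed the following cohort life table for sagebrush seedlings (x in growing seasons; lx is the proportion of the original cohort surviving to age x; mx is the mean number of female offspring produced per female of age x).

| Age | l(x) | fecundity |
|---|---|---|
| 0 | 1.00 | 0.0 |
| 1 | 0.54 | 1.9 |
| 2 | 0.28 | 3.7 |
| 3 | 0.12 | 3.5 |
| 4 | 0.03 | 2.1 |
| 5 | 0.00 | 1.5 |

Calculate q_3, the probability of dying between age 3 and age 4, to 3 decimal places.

q_3 = (l_3 − l_4) / l_3 = (0.12 − 0.03) / 0.12
     = 0.09 / 0.12 = 0.75 → 0.750

0.750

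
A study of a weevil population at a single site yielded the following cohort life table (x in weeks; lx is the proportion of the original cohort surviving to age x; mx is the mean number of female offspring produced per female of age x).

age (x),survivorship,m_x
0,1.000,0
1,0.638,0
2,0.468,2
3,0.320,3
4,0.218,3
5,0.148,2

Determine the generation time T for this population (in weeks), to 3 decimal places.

lx·mx: 0, 0, 0.936, 0.96, 0.654, 0.296 → R0 = 2.846
x·lx·mx: 0, 0, 1.872, 2.88, 2.616, 1.48 → Σ = 8.848
T = 8.848 / 2.846 = 3.108925… → 3.109

3.109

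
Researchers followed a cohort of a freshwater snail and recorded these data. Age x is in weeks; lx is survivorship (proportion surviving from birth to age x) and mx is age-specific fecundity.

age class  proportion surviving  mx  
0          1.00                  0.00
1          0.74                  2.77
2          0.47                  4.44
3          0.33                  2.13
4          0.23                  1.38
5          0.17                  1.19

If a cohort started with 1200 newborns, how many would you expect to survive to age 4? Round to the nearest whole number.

Expected survivors = N0 · l_4 = 1200 × 0.23 = 276 → 276

276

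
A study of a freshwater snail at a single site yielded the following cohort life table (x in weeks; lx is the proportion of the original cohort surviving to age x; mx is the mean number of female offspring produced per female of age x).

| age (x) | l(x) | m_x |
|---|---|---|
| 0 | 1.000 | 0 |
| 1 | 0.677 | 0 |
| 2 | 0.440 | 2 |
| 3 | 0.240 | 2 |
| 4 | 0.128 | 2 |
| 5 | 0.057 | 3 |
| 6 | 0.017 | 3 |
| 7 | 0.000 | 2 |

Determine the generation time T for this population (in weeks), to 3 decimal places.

2.930

lx·mx: 0, 0, 0.88, 0.48, 0.256, 0.171, 0.051, 0 → R0 = 1.838
x·lx·mx: 0, 0, 1.76, 1.44, 1.024, 0.855, 0.306, 0 → Σ = 5.385
T = 5.385 / 1.838 = 2.929815… → 2.930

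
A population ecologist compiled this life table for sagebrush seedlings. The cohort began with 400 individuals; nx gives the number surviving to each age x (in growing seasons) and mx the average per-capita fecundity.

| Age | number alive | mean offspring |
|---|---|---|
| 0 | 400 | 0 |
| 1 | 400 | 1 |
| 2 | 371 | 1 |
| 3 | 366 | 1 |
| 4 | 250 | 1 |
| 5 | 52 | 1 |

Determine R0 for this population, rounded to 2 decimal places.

3.60

lx = nx/n0 = nx/400: 1, 1, 0.9275, 0.915, 0.625, 0.13
lx·mx by age: 0, 1, 0.9275, 0.915, 0.625, 0.13
R0 = Σ lx·mx = 3.5975 → 3.60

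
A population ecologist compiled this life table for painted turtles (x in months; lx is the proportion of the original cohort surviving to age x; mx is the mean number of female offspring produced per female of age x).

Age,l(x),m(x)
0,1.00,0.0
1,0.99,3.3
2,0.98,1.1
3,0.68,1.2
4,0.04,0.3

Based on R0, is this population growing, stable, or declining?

growing

R0 = Σ lx·mx = 0 + 3.267 + 1.078 + 0.816 + 0.012 = 5.173
R0 > 1, so the population is growing.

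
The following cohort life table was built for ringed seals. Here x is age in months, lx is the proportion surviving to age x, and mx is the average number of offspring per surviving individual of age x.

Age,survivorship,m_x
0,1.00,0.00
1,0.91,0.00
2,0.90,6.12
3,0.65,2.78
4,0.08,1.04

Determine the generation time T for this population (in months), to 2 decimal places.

2.27

lx·mx: 0, 0, 5.508, 1.807, 0.0832 → R0 = 7.3982
x·lx·mx: 0, 0, 11.016, 5.421, 0.3328 → Σ = 16.7698
T = 16.7698 / 7.3982 = 2.266741… → 2.27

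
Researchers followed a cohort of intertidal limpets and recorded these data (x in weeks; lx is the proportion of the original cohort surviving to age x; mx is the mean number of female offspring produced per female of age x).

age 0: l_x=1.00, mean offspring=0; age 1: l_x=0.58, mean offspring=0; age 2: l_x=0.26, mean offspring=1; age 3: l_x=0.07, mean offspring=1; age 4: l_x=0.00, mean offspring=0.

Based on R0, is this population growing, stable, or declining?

declining

R0 = Σ lx·mx = 0 + 0 + 0.26 + 0.07 + 0 = 0.33
R0 < 1, so the population is declining.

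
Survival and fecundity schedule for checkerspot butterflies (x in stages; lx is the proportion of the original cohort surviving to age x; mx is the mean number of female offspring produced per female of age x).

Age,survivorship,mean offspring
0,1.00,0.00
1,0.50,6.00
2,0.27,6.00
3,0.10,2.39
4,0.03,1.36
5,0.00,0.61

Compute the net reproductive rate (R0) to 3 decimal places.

4.900

lx·mx by age: 0, 3, 1.62, 0.239, 0.0408, 0
R0 = Σ lx·mx = 4.8998 → 4.900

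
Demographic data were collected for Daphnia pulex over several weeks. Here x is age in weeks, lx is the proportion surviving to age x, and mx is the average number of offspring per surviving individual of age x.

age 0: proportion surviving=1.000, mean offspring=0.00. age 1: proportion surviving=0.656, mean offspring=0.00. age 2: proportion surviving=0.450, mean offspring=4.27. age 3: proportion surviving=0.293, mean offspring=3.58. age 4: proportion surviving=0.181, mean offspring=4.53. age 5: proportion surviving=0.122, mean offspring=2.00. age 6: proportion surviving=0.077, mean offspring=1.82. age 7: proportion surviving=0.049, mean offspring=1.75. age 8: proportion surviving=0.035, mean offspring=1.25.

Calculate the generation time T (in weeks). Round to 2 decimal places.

3.09

lx·mx: 0, 0, 1.9215, 1.04894, 0.81993, 0.244, 0.14014, 0.08575, 0.04375 → R0 = 4.30401
x·lx·mx: 0, 0, 3.843, 3.14682, 3.27972, 1.22, 0.84084, 0.60025, 0.35 → Σ = 13.28063
T = 13.28063 / 4.30401 = 3.085641… → 3.09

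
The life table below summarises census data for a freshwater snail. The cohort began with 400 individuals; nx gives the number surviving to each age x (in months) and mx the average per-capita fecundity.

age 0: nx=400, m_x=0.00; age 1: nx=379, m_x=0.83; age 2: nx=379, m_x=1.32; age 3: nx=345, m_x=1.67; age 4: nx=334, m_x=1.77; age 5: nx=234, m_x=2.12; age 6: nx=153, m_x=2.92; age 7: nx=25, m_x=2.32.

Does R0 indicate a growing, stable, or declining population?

growing

lx = nx/n0 = nx/400: 1, 0.9475, 0.9475, 0.8625, 0.835, 0.585, 0.3825, 0.0625
R0 = Σ lx·mx = 0 + 0.786425 + 1.2507 + 1.440375 + 1.47795 + 1.2402 + 1.1169 + 0.145 = 7.45755
R0 > 1, so the population is growing.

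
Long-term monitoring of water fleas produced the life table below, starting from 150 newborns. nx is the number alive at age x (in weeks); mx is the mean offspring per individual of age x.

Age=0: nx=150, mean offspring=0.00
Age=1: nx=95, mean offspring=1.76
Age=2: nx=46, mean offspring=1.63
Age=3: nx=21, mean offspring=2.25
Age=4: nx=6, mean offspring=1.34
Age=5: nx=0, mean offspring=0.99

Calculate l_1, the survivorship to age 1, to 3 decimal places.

0.633

l_1 = n_1/n_0 = 95/150 = 0.633333… → 0.633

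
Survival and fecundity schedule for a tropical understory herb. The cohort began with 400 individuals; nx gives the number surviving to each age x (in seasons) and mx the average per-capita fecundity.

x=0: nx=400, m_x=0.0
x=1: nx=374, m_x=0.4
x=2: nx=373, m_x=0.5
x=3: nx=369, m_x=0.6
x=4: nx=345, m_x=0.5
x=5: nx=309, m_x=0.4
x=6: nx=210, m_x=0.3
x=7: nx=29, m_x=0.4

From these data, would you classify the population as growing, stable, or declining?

growing

lx = nx/n0 = nx/400: 1, 0.935, 0.9325, 0.9225, 0.8625, 0.7725, 0.525, 0.0725
R0 = Σ lx·mx = 0 + 0.374 + 0.46625 + 0.5535 + 0.43125 + 0.309 + 0.1575 + 0.029 = 2.3205
R0 > 1, so the population is growing.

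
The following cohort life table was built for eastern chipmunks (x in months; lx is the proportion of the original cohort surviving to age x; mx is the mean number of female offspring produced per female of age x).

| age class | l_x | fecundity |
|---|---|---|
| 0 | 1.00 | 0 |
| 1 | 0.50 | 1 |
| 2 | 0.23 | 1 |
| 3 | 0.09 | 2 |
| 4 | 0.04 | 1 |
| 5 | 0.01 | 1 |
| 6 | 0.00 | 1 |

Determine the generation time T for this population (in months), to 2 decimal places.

lx·mx: 0, 0.5, 0.23, 0.18, 0.04, 0.01, 0 → R0 = 0.96
x·lx·mx: 0, 0.5, 0.46, 0.54, 0.16, 0.05, 0 → Σ = 1.71
T = 1.71 / 0.96 = 1.78125 → 1.78

1.78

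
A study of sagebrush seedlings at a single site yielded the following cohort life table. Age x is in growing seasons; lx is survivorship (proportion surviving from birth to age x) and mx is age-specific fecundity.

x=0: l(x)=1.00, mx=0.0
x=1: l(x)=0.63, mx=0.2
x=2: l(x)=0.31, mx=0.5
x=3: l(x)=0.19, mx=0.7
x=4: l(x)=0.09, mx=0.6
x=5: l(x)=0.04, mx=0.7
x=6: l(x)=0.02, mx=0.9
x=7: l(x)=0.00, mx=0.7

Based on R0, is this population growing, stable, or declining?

R0 = Σ lx·mx = 0 + 0.126 + 0.155 + 0.133 + 0.054 + 0.028 + 0.018 + 0 = 0.514
R0 < 1, so the population is declining.

declining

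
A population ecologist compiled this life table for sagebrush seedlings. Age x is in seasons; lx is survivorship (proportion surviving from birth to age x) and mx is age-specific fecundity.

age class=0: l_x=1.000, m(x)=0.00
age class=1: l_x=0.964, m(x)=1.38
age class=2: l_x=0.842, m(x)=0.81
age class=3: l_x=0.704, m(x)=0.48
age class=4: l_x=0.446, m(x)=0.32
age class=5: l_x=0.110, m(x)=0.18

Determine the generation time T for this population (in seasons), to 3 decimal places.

lx·mx: 0, 1.33032, 0.68202, 0.33792, 0.14272, 0.0198 → R0 = 2.51278
x·lx·mx: 0, 1.33032, 1.36404, 1.01376, 0.57088, 0.099 → Σ = 4.378
T = 4.378 / 2.51278 = 1.742293… → 1.742

1.742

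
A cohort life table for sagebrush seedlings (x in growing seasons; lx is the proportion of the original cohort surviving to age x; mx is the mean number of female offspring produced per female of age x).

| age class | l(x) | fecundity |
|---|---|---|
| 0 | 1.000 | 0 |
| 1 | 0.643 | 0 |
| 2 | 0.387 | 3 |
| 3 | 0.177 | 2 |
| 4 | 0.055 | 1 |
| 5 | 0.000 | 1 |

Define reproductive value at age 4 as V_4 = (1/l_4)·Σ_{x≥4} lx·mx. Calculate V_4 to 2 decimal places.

1.00

lx·mx for x ≥ 4: 0.055, 0 → sum = 0.055
V_4 = 0.055 / l_4 = 0.055 / 0.055 = 1 → 1.00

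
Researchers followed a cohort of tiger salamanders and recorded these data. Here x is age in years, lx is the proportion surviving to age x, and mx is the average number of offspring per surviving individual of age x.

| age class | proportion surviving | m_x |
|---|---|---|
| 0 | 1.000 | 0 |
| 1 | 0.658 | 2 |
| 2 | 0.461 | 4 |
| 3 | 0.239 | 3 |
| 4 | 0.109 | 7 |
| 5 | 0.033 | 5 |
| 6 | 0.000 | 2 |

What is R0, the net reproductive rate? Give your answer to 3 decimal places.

lx·mx by age: 0, 1.316, 1.844, 0.717, 0.763, 0.165, 0
R0 = Σ lx·mx = 4.805 → 4.805

4.805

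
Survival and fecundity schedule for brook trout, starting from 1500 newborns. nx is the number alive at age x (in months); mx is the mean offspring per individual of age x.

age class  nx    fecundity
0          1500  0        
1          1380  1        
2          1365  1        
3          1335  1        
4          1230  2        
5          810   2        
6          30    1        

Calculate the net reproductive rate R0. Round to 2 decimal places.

lx = nx/n0 = nx/1500: 1, 0.92, 0.91, 0.89, 0.82, 0.54, 0.02
lx·mx by age: 0, 0.92, 0.91, 0.89, 1.64, 1.08, 0.02
R0 = Σ lx·mx = 5.46 → 5.46

5.46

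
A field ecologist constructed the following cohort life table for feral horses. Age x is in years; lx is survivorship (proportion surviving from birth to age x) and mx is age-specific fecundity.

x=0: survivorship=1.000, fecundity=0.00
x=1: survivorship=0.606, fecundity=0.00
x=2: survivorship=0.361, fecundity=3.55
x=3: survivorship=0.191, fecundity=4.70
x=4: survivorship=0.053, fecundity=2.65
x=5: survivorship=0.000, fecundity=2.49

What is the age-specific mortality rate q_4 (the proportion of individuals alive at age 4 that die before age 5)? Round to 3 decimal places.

1.000

q_4 = (l_4 − l_5) / l_4 = (0.053 − 0) / 0.053
     = 0.053 / 0.053 = 1 → 1.000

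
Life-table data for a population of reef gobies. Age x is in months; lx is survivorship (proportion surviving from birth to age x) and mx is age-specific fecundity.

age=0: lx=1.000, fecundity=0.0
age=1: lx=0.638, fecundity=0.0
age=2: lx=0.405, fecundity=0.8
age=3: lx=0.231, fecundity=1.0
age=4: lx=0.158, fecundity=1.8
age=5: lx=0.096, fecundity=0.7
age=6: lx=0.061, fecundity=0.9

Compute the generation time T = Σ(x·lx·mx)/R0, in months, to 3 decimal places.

lx·mx: 0, 0, 0.324, 0.231, 0.2844, 0.0672, 0.0549 → R0 = 0.9615
x·lx·mx: 0, 0, 0.648, 0.693, 1.1376, 0.336, 0.3294 → Σ = 3.144
T = 3.144 / 0.9615 = 3.269891… → 3.270

3.270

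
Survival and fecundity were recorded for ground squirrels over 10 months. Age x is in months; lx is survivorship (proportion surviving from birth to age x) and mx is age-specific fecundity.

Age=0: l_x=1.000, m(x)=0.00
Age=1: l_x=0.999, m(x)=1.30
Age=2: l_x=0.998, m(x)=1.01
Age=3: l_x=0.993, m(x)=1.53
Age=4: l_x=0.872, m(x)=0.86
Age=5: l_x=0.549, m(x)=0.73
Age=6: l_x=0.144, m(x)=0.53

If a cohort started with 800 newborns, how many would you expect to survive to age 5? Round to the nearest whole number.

439

Expected survivors = N0 · l_5 = 800 × 0.549 = 439.2 → 439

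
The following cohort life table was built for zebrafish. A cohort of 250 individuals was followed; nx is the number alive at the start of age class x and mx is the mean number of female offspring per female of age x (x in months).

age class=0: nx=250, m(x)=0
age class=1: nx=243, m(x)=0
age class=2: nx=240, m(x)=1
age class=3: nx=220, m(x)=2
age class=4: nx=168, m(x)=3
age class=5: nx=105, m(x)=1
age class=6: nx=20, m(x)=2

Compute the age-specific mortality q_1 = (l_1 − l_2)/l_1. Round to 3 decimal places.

lx = nx/n0 = nx/250: 1, 0.972, 0.96, 0.88, 0.672, 0.42, 0.08
q_1 = (l_1 − l_2) / l_1 = (0.972 − 0.96) / 0.972
     = 0.012 / 0.972 = 0.012346… → 0.012

0.012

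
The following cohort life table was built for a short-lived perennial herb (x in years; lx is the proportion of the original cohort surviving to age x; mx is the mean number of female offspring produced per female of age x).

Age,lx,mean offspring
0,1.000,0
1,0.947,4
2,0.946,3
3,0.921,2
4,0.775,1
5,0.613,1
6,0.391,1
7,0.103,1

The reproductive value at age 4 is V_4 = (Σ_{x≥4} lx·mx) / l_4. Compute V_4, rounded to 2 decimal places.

lx·mx for x ≥ 4: 0.775, 0.613, 0.391, 0.103 → sum = 1.882
V_4 = 1.882 / l_4 = 1.882 / 0.775 = 2.428387… → 2.43

2.43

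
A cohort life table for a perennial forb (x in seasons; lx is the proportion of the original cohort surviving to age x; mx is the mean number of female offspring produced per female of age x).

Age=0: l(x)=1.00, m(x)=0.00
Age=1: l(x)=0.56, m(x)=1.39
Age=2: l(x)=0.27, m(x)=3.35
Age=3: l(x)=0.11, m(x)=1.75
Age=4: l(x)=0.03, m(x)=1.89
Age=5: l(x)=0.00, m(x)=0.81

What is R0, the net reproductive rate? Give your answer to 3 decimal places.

1.932

lx·mx by age: 0, 0.7784, 0.9045, 0.1925, 0.0567, 0
R0 = Σ lx·mx = 1.9321 → 1.932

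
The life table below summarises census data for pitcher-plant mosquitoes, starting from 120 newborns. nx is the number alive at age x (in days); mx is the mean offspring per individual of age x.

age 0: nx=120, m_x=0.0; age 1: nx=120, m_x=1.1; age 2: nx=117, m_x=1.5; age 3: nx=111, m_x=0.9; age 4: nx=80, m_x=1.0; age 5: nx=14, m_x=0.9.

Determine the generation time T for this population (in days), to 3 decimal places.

2.331

lx = nx/n0 = nx/120: 1, 1, 0.975, 0.925, 0.66667…, 0.11667…
lx·mx: 0, 1.1, 1.4625, 0.8325, 0.666667…, 0.105… → R0 = 4.166667…
x·lx·mx: 0, 1.1, 2.925, 2.4975, 2.666667…, 0.525… → Σ = 9.714167…
T = 9.714167… / 4.166667… = 2.3314… → 2.331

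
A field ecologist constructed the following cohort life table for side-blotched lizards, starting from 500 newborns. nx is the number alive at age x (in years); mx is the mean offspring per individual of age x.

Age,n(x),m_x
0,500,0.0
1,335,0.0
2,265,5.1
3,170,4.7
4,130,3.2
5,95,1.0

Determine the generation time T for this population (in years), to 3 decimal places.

lx = nx/n0 = nx/500: 1, 0.67, 0.53, 0.34, 0.26, 0.19
lx·mx: 0, 0, 2.703, 1.598, 0.832, 0.19 → R0 = 5.323
x·lx·mx: 0, 0, 5.406, 4.794, 3.328, 0.95 → Σ = 14.478
T = 14.478 / 5.323 = 2.719895… → 2.720

2.720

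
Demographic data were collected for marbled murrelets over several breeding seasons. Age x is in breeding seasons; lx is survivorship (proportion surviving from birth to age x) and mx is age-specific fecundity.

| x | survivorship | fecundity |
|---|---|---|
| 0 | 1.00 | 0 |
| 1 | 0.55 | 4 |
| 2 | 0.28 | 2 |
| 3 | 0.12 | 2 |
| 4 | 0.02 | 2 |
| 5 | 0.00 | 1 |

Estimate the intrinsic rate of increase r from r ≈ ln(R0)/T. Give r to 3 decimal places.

0.805

R0 = Σ lx·mx = 0 + 2.2 + 0.56 + 0.24 + 0.04 + 0 = 3.04
Σ x·lx·mx = 4.2; T = 4.2/3.04 = 1.38158…
r ≈ ln(R0)/T = ln(3.04)/1.38158… = 0.80477… → 0.805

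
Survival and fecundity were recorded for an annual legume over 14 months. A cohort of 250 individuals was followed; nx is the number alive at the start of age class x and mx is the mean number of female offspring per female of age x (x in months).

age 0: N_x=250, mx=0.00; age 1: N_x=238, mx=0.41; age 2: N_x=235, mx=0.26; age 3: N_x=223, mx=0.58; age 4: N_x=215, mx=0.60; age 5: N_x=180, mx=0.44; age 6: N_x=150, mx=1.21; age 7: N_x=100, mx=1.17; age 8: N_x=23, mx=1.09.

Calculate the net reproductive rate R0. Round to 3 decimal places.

3.279

lx = nx/n0 = nx/250: 1, 0.952, 0.94, 0.892, 0.86, 0.72, 0.6, 0.4, 0.092
lx·mx by age: 0, 0.39032, 0.2444, 0.51736, 0.516, 0.3168, 0.726, 0.468, 0.10028
R0 = Σ lx·mx = 3.27916 → 3.279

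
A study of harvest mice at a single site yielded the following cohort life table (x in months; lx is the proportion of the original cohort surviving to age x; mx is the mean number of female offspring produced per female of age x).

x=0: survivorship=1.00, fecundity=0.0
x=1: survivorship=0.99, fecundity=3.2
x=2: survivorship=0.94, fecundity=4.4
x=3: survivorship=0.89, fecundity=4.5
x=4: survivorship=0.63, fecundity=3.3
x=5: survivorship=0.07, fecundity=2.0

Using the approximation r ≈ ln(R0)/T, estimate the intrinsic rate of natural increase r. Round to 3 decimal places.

R0 = Σ lx·mx = 0 + 3.168 + 4.136 + 4.005 + 2.079 + 0.14 = 13.528
Σ x·lx·mx = 32.471; T = 32.471/13.528 = 2.40028…
r ≈ ln(R0)/T = ln(13.528)/2.40028… = 1.08519… → 1.085

1.085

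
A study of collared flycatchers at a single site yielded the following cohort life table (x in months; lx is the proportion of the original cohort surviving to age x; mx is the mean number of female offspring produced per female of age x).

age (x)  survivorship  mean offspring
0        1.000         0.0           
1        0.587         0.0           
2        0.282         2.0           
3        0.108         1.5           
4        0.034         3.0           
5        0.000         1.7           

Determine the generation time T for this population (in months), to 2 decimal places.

lx·mx: 0, 0, 0.564, 0.162, 0.102, 0 → R0 = 0.828
x·lx·mx: 0, 0, 1.128, 0.486, 0.408, 0 → Σ = 2.022
T = 2.022 / 0.828 = 2.442029… → 2.44

2.44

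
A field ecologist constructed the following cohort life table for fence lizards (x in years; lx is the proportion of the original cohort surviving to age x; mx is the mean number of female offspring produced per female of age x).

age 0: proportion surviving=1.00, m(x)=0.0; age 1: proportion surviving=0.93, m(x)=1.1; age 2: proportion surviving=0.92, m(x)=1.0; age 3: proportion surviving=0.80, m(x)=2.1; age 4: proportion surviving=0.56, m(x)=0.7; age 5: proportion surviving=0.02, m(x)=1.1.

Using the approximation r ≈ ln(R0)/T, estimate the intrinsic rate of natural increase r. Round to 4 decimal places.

0.5880

R0 = Σ lx·mx = 0 + 1.023 + 0.92 + 1.68 + 0.392 + 0.022 = 4.037
Σ x·lx·mx = 9.581; T = 9.581/4.037 = 2.3733…
r ≈ ln(R0)/T = ln(4.037)/2.3733… = 0.588001… → 0.5880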